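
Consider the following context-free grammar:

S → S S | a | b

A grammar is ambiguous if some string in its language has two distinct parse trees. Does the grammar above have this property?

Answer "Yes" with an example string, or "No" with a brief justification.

Yes - the string 'a a b b b a' has two distinct parse trees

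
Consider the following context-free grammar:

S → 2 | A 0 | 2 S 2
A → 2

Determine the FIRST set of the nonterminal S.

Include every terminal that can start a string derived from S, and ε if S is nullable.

We compute FIRST(S) using the standard algorithm.
FIRST(A) = {2}
FIRST(S) = {2}
Therefore, FIRST(S) = {2}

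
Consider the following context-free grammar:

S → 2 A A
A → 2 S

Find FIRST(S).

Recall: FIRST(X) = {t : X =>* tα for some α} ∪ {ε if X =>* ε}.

We compute FIRST(S) using the standard algorithm.
FIRST(A) = {2}
FIRST(S) = {2}
Therefore, FIRST(S) = {2}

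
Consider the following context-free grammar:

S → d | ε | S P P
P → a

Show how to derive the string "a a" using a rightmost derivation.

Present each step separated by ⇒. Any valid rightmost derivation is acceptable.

S ⇒ S P P ⇒ S P a ⇒ S a a ⇒ a a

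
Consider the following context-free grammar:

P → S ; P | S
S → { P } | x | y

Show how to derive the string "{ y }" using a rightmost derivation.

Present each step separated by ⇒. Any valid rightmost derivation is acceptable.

P ⇒ S ⇒ { P } ⇒ { S } ⇒ { y }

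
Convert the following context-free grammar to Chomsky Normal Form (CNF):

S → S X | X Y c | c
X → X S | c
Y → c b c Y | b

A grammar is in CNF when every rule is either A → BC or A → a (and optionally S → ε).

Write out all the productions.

TC → c; S → c; X → c; TB → b; Y → b; S → S X; S → X X0; X0 → Y TC; X → X S; Y → TC X1; X1 → TB X2; X2 → TC Y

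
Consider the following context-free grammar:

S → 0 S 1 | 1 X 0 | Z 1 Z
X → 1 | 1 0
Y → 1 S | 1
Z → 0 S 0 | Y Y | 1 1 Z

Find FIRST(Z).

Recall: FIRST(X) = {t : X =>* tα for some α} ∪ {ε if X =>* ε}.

We compute FIRST(Z) using the standard algorithm.
FIRST(S) = {0, 1}
FIRST(X) = {1}
FIRST(Y) = {1}
FIRST(Z) = {0, 1}
Therefore, FIRST(Z) = {0, 1}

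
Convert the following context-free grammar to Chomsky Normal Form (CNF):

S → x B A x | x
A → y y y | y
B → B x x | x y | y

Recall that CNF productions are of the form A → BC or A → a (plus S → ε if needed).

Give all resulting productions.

TX → x; S → x; TY → y; A → y; B → y; S → TX X0; X0 → B X1; X1 → A TX; A → TY X2; X2 → TY TY; B → B X3; X3 → TX TX; B → TX TY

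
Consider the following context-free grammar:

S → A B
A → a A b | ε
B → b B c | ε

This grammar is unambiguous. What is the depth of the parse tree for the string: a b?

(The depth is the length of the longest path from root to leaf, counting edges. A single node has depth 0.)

3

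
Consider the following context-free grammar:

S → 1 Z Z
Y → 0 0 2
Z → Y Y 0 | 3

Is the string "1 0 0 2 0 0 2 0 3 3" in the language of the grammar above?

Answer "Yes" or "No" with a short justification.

No - no valid derivation exists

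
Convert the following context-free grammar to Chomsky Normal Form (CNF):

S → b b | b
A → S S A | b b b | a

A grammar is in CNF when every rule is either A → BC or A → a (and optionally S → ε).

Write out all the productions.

TB → b; S → b; A → a; S → TB TB; A → S X0; X0 → S A; A → TB X1; X1 → TB TB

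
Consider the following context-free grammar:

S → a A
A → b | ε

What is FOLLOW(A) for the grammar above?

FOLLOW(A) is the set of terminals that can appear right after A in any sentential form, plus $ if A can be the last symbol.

We compute FOLLOW(A) using the standard algorithm.
FOLLOW(S) starts with {$}.
FIRST(A) = {b, ε}
FIRST(S) = {a}
FOLLOW(A) = {$}
FOLLOW(S) = {$}
Therefore, FOLLOW(A) = {$}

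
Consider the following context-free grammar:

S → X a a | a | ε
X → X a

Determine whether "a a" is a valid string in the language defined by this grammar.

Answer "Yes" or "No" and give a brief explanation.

No - no valid derivation exists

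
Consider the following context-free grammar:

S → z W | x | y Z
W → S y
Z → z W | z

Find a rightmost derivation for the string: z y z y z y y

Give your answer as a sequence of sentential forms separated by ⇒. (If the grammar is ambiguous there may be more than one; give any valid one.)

S ⇒ z W ⇒ z S y ⇒ z y Z y ⇒ z y z W y ⇒ z y z S y y ⇒ z y z y Z y y ⇒ z y z y z y y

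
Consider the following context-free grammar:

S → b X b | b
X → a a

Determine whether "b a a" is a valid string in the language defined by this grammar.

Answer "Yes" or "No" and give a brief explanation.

No - no valid derivation exists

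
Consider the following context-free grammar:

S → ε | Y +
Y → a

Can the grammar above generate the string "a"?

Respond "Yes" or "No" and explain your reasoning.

No - no valid derivation exists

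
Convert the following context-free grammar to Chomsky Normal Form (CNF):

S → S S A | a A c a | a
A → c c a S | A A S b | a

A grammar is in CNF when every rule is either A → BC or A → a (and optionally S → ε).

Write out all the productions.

TA → a; TC → c; S → a; TB → b; A → a; S → S X0; X0 → S A; S → TA X1; X1 → A X2; X2 → TC TA; A → TC X3; X3 → TC X4; X4 → TA S; A → A X5; X5 → A X6; X6 → S TB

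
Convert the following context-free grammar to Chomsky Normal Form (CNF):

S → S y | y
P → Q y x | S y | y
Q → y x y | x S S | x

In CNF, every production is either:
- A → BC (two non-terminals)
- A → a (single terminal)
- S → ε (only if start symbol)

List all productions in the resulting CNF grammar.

TY → y; S → y; TX → x; P → y; Q → x; S → S TY; P → Q X0; X0 → TY TX; P → S TY; Q → TY X1; X1 → TX TY; Q → TX X2; X2 → S S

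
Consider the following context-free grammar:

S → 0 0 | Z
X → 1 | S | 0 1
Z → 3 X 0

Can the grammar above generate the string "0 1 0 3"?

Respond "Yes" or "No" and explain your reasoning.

No - no valid derivation exists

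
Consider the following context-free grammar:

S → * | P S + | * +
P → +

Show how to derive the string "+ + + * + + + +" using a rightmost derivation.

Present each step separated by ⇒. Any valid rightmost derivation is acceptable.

S ⇒ P S + ⇒ P P S + + ⇒ P P P S + + + ⇒ P P P * + + + + ⇒ P P + * + + + + ⇒ P + + * + + + + ⇒ + + + * + + + +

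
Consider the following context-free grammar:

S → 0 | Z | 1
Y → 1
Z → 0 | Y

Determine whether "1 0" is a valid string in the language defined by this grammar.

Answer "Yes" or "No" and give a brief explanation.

No - no valid derivation exists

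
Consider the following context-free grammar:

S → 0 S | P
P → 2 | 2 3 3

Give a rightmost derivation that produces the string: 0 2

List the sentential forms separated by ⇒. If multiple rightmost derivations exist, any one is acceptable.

S ⇒ 0 S ⇒ 0 P ⇒ 0 2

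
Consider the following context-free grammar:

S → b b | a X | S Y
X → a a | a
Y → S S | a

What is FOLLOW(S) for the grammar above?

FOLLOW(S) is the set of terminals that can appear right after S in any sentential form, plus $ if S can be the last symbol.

We compute FOLLOW(S) using the standard algorithm.
FOLLOW(S) starts with {$}.
FIRST(S) = {a, b}
FIRST(X) = {a}
FIRST(Y) = {a, b}
FOLLOW(S) = {$, a, b}
FOLLOW(X) = {$, a, b}
FOLLOW(Y) = {$, a, b}
Therefore, FOLLOW(S) = {$, a, b}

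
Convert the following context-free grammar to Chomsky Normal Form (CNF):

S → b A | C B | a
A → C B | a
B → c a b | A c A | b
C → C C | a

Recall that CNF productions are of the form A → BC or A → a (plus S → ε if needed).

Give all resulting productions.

TB → b; S → a; A → a; TC → c; TA → a; B → b; C → a; S → TB A; S → C B; A → C B; B → TC X0; X0 → TA TB; B → A X1; X1 → TC A; C → C C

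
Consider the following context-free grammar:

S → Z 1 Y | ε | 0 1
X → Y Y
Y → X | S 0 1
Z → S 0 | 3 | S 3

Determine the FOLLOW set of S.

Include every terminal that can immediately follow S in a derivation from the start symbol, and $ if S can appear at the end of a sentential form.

We compute FOLLOW(S) using the standard algorithm.
FOLLOW(S) starts with {$}.
FIRST(S) = {0, 3, ε}
FIRST(X) = {0, 3}
FIRST(Y) = {0, 3}
FIRST(Z) = {0, 3}
FOLLOW(S) = {$, 0, 3}
FOLLOW(X) = {$, 0, 3}
FOLLOW(Y) = {$, 0, 3}
FOLLOW(Z) = {1}
Therefore, FOLLOW(S) = {$, 0, 3}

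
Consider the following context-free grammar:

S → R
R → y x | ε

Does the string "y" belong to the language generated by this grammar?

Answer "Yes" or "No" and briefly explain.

No - no valid derivation exists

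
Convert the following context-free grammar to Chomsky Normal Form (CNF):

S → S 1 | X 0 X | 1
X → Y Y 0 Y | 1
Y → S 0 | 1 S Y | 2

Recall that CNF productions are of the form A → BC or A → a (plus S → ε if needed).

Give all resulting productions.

T1 → 1; T0 → 0; S → 1; X → 1; Y → 2; S → S T1; S → X X0; X0 → T0 X; X → Y X1; X1 → Y X2; X2 → T0 Y; Y → S T0; Y → T1 X3; X3 → S Y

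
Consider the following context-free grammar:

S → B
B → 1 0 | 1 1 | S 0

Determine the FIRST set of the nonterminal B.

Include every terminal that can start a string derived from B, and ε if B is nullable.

We compute FIRST(B) using the standard algorithm.
FIRST(B) = {1}
FIRST(S) = {1}
Therefore, FIRST(B) = {1}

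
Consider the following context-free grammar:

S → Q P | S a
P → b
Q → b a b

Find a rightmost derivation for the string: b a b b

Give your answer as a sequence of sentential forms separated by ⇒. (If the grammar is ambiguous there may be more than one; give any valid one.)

S ⇒ Q P ⇒ Q b ⇒ b a b b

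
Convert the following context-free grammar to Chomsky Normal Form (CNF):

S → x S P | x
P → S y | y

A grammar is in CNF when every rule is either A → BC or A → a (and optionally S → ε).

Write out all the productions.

TX → x; S → x; TY → y; P → y; S → TX X0; X0 → S P; P → S TY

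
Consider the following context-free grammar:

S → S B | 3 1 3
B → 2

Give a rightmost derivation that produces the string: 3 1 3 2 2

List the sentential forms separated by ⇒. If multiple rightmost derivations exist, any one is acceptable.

S ⇒ S B ⇒ S 2 ⇒ S B 2 ⇒ S 2 2 ⇒ 3 1 3 2 2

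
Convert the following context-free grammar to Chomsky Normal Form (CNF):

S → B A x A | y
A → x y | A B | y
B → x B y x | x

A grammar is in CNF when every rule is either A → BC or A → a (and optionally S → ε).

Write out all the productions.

TX → x; S → y; TY → y; A → y; B → x; S → B X0; X0 → A X1; X1 → TX A; A → TX TY; A → A B; B → TX X2; X2 → B X3; X3 → TY TX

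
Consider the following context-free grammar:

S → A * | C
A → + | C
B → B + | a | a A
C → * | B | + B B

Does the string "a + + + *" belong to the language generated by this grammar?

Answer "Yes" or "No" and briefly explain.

Yes - a valid derivation exists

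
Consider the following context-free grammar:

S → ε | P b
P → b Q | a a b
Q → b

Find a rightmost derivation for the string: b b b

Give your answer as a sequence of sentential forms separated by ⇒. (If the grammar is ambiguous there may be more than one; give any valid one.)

S ⇒ P b ⇒ b Q b ⇒ b b b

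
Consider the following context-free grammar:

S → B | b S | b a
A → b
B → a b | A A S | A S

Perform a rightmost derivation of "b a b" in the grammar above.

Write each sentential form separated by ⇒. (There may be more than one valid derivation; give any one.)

S ⇒ b S ⇒ b B ⇒ b a b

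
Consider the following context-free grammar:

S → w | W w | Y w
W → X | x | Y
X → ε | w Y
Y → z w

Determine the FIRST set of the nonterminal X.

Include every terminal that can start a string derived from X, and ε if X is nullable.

We compute FIRST(X) using the standard algorithm.
FIRST(S) = {w, x, z}
FIRST(W) = {w, x, z, ε}
FIRST(X) = {w, ε}
FIRST(Y) = {z}
Therefore, FIRST(X) = {w, ε}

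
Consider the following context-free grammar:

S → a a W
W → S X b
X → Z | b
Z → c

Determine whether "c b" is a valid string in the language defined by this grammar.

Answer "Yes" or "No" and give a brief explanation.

No - no valid derivation exists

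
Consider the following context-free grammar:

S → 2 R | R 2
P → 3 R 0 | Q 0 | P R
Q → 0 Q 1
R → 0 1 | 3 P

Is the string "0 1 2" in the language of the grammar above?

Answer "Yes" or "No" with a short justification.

Yes - a valid derivation exists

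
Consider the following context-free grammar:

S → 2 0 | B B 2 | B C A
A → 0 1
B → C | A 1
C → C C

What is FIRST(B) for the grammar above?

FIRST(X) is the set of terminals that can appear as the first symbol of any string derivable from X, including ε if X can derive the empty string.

We compute FIRST(B) using the standard algorithm.
FIRST(A) = {0}
FIRST(B) = {0}
FIRST(C) = {}
FIRST(S) = {0, 2}
Therefore, FIRST(B) = {0}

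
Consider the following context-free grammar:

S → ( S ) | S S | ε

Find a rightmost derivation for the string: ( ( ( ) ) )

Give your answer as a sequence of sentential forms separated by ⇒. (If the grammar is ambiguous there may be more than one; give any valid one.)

S ⇒ ( S ) ⇒ ( ( S ) ) ⇒ ( ( ( S ) ) ) ⇒ ( ( ( ) ) )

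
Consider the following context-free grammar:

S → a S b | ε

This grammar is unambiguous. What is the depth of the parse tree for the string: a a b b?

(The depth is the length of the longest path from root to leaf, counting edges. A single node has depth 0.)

3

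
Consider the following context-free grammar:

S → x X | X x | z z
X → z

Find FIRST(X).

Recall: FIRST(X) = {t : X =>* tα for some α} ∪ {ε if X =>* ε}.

We compute FIRST(X) using the standard algorithm.
FIRST(S) = {x, z}
FIRST(X) = {z}
Therefore, FIRST(X) = {z}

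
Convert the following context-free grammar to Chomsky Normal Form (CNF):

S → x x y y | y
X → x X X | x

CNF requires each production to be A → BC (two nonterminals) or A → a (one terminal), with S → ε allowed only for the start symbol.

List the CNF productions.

TX → x; TY → y; S → y; X → x; S → TX X0; X0 → TX X1; X1 → TY TY; X → TX X2; X2 → X X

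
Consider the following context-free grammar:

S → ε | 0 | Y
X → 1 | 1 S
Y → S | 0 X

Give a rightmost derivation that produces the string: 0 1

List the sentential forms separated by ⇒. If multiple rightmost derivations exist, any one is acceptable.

S ⇒ Y ⇒ 0 X ⇒ 0 1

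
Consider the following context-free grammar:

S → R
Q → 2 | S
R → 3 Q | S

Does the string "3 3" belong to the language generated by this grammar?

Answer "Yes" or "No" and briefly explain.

No - no valid derivation exists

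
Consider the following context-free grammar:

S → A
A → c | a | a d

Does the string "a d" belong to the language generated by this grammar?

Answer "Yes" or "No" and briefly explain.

Yes - a valid derivation exists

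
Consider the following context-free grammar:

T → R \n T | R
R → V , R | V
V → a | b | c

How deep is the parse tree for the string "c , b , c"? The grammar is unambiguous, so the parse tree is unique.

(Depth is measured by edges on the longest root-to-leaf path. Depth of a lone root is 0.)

5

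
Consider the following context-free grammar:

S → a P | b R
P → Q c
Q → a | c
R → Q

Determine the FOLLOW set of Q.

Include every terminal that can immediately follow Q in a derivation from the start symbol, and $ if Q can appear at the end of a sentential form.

We compute FOLLOW(Q) using the standard algorithm.
FOLLOW(S) starts with {$}.
FIRST(P) = {a, c}
FIRST(Q) = {a, c}
FIRST(R) = {a, c}
FIRST(S) = {a, b}
FOLLOW(P) = {$}
FOLLOW(Q) = {$, c}
FOLLOW(R) = {$}
FOLLOW(S) = {$}
Therefore, FOLLOW(Q) = {$, c}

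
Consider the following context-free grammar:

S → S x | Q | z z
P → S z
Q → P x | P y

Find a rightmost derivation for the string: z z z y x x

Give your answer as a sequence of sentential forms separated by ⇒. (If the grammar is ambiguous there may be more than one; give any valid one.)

S ⇒ S x ⇒ S x x ⇒ Q x x ⇒ P y x x ⇒ S z y x x ⇒ z z z y x x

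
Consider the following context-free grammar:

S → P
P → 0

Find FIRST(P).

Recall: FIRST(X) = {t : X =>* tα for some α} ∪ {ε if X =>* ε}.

We compute FIRST(P) using the standard algorithm.
FIRST(P) = {0}
FIRST(S) = {0}
Therefore, FIRST(P) = {0}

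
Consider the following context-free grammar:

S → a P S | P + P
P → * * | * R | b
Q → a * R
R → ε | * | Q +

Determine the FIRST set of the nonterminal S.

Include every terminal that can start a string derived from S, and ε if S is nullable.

We compute FIRST(S) using the standard algorithm.
FIRST(P) = {*, b}
FIRST(Q) = {a}
FIRST(R) = {*, a, ε}
FIRST(S) = {*, a, b}
Therefore, FIRST(S) = {*, a, b}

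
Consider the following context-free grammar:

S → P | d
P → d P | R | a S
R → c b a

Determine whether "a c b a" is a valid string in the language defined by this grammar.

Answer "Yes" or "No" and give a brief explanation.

Yes - a valid derivation exists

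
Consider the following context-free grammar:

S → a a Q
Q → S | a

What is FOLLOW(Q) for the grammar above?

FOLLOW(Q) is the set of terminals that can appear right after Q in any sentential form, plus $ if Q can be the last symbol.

We compute FOLLOW(Q) using the standard algorithm.
FOLLOW(S) starts with {$}.
FIRST(Q) = {a}
FIRST(S) = {a}
FOLLOW(Q) = {$}
FOLLOW(S) = {$}
Therefore, FOLLOW(Q) = {$}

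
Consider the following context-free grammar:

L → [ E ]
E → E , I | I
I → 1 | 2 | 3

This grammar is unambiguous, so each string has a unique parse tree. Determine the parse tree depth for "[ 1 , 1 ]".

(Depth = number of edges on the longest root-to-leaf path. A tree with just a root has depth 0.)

4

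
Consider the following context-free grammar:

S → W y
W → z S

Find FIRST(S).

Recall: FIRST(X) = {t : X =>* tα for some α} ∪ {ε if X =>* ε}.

We compute FIRST(S) using the standard algorithm.
FIRST(S) = {z}
FIRST(W) = {z}
Therefore, FIRST(S) = {z}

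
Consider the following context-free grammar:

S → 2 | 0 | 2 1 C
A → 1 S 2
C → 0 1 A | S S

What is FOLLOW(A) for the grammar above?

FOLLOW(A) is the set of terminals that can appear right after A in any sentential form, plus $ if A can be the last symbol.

We compute FOLLOW(A) using the standard algorithm.
FOLLOW(S) starts with {$}.
FIRST(A) = {1}
FIRST(C) = {0, 2}
FIRST(S) = {0, 2}
FOLLOW(A) = {$, 0, 2}
FOLLOW(C) = {$, 0, 2}
FOLLOW(S) = {$, 0, 2}
Therefore, FOLLOW(A) = {$, 0, 2}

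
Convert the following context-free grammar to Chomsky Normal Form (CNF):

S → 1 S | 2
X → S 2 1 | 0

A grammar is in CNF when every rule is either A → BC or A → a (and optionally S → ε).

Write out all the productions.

T1 → 1; S → 2; T2 → 2; X → 0; S → T1 S; X → S X0; X0 → T2 T1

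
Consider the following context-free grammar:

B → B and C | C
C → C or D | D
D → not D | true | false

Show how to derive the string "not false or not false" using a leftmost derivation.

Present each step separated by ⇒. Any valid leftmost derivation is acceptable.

B ⇒ C ⇒ C or D ⇒ D or D ⇒ not D or D ⇒ not false or D ⇒ not false or not D ⇒ not false or not false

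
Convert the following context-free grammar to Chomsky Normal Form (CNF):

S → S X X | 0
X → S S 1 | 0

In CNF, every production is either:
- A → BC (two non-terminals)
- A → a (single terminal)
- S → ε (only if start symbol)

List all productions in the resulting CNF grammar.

S → 0; T1 → 1; X → 0; S → S X0; X0 → X X; X → S X1; X1 → S T1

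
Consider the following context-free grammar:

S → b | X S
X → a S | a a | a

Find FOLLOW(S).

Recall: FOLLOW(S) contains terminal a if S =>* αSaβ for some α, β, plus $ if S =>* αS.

We compute FOLLOW(S) using the standard algorithm.
FOLLOW(S) starts with {$}.
FIRST(S) = {a, b}
FIRST(X) = {a}
FOLLOW(S) = {$, a, b}
FOLLOW(X) = {a, b}
Therefore, FOLLOW(S) = {$, a, b}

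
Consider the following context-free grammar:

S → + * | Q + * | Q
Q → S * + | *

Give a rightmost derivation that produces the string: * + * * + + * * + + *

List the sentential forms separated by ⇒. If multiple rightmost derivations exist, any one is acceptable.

S ⇒ Q + * ⇒ S * + + * ⇒ Q + * * + + * ⇒ S * + + * * + + * ⇒ Q + * * + + * * + + * ⇒ * + * * + + * * + + *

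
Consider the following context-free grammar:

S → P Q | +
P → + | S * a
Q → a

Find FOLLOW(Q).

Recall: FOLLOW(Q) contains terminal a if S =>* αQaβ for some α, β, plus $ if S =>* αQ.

We compute FOLLOW(Q) using the standard algorithm.
FOLLOW(S) starts with {$}.
FIRST(P) = {+}
FIRST(Q) = {a}
FIRST(S) = {+}
FOLLOW(P) = {a}
FOLLOW(Q) = {$, *}
FOLLOW(S) = {$, *}
Therefore, FOLLOW(Q) = {$, *}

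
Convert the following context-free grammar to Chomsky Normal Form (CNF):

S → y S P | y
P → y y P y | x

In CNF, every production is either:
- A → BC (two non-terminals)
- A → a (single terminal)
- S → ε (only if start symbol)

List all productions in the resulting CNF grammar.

TY → y; S → y; P → x; S → TY X0; X0 → S P; P → TY X1; X1 → TY X2; X2 → P TY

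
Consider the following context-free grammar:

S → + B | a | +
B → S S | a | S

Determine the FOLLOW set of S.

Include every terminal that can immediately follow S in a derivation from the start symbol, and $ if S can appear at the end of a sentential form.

We compute FOLLOW(S) using the standard algorithm.
FOLLOW(S) starts with {$}.
FIRST(B) = {+, a}
FIRST(S) = {+, a}
FOLLOW(B) = {$, +, a}
FOLLOW(S) = {$, +, a}
Therefore, FOLLOW(S) = {$, +, a}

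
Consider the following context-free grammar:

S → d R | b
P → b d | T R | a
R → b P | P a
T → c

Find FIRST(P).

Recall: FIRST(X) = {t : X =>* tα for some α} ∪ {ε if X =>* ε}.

We compute FIRST(P) using the standard algorithm.
FIRST(P) = {a, b, c}
FIRST(R) = {a, b, c}
FIRST(S) = {b, d}
FIRST(T) = {c}
Therefore, FIRST(P) = {a, b, c}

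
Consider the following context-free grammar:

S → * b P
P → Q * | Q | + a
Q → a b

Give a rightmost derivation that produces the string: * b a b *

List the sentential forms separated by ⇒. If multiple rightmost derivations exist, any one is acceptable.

S ⇒ * b P ⇒ * b Q * ⇒ * b a b *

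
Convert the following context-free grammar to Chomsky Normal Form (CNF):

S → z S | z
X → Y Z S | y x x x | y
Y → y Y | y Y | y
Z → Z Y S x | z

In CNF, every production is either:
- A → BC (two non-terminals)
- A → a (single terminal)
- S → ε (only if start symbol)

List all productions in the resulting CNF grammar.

TZ → z; S → z; TY → y; TX → x; X → y; Y → y; Z → z; S → TZ S; X → Y X0; X0 → Z S; X → TY X1; X1 → TX X2; X2 → TX TX; Y → TY Y; Y → TY Y; Z → Z X3; X3 → Y X4; X4 → S TX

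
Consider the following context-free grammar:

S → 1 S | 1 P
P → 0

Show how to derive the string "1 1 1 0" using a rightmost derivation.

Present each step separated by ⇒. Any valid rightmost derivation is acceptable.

S ⇒ 1 S ⇒ 1 1 S ⇒ 1 1 1 P ⇒ 1 1 1 0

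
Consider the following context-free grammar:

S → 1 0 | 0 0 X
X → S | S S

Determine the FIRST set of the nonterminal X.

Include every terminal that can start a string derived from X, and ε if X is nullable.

We compute FIRST(X) using the standard algorithm.
FIRST(S) = {0, 1}
FIRST(X) = {0, 1}
Therefore, FIRST(X) = {0, 1}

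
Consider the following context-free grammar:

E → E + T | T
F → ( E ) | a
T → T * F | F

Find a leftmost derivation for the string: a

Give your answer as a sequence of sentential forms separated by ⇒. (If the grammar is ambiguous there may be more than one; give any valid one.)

E ⇒ T ⇒ F ⇒ a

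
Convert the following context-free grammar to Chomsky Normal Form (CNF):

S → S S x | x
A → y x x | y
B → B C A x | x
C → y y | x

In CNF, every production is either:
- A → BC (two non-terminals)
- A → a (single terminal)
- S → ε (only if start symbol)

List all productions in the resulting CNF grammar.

TX → x; S → x; TY → y; A → y; B → x; C → x; S → S X0; X0 → S TX; A → TY X1; X1 → TX TX; B → B X2; X2 → C X3; X3 → A TX; C → TY TY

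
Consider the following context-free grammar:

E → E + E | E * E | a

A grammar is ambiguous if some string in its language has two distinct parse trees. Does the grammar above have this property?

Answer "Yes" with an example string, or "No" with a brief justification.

Yes - the string 'a + a * a * a' has two distinct parse trees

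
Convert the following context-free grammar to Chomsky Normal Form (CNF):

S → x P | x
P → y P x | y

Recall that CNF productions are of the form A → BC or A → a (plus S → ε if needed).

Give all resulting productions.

TX → x; S → x; TY → y; P → y; S → TX P; P → TY X0; X0 → P TX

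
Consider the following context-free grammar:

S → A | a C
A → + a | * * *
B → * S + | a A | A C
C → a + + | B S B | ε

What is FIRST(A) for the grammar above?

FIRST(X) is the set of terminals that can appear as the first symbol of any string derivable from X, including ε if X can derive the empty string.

We compute FIRST(A) using the standard algorithm.
FIRST(A) = {*, +}
FIRST(B) = {*, +, a}
FIRST(C) = {*, +, a, ε}
FIRST(S) = {*, +, a}
Therefore, FIRST(A) = {*, +}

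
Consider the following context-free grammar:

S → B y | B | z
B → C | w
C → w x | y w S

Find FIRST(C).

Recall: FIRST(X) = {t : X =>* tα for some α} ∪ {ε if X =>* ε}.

We compute FIRST(C) using the standard algorithm.
FIRST(B) = {w, y}
FIRST(C) = {w, y}
FIRST(S) = {w, y, z}
Therefore, FIRST(C) = {w, y}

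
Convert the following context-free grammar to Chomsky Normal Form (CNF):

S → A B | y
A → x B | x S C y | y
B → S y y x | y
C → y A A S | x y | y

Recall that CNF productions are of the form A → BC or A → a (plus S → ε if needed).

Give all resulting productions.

S → y; TX → x; TY → y; A → y; B → y; C → y; S → A B; A → TX B; A → TX X0; X0 → S X1; X1 → C TY; B → S X2; X2 → TY X3; X3 → TY TX; C → TY X4; X4 → A X5; X5 → A S; C → TX TY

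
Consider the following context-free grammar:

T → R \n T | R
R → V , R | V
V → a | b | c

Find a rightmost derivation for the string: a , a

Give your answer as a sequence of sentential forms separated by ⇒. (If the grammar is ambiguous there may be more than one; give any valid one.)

T ⇒ R ⇒ V , R ⇒ V , V ⇒ V , a ⇒ a , a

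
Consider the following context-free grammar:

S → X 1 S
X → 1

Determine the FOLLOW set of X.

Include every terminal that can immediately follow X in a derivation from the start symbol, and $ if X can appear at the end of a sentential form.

We compute FOLLOW(X) using the standard algorithm.
FOLLOW(S) starts with {$}.
FIRST(S) = {1}
FIRST(X) = {1}
FOLLOW(S) = {$}
FOLLOW(X) = {1}
Therefore, FOLLOW(X) = {1}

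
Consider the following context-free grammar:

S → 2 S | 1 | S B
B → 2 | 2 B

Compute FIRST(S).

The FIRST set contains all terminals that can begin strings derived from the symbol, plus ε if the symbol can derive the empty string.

We compute FIRST(S) using the standard algorithm.
FIRST(B) = {2}
FIRST(S) = {1, 2}
Therefore, FIRST(S) = {1, 2}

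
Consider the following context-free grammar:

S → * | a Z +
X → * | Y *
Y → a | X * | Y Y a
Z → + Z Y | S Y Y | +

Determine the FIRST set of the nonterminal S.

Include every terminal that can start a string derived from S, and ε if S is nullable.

We compute FIRST(S) using the standard algorithm.
FIRST(S) = {*, a}
FIRST(X) = {*, a}
FIRST(Y) = {*, a}
FIRST(Z) = {*, +, a}
Therefore, FIRST(S) = {*, a}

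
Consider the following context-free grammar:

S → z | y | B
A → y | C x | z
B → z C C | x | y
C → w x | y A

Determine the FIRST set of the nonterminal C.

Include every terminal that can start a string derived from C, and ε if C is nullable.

We compute FIRST(C) using the standard algorithm.
FIRST(A) = {w, y, z}
FIRST(B) = {x, y, z}
FIRST(C) = {w, y}
FIRST(S) = {x, y, z}
Therefore, FIRST(C) = {w, y}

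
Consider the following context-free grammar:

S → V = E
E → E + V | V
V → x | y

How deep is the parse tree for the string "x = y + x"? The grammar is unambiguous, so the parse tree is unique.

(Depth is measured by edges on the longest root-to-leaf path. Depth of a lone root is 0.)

4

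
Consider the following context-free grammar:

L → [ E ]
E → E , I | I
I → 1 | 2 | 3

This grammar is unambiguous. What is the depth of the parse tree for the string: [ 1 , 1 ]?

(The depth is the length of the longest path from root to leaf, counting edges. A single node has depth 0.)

4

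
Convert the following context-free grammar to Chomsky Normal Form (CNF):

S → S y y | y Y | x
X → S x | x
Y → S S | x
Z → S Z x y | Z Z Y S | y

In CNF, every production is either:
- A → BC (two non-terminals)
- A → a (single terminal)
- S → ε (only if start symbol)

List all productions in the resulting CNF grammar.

TY → y; S → x; TX → x; X → x; Y → x; Z → y; S → S X0; X0 → TY TY; S → TY Y; X → S TX; Y → S S; Z → S X1; X1 → Z X2; X2 → TX TY; Z → Z X3; X3 → Z X4; X4 → Y S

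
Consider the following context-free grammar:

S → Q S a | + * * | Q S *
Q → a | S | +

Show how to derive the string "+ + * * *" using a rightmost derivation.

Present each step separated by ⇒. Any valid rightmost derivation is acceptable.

S ⇒ Q S * ⇒ Q + * * * ⇒ + + * * *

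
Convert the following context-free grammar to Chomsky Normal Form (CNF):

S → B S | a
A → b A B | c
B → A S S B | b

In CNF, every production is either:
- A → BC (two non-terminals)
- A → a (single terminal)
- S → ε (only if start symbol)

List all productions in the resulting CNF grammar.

S → a; TB → b; A → c; B → b; S → B S; A → TB X0; X0 → A B; B → A X1; X1 → S X2; X2 → S B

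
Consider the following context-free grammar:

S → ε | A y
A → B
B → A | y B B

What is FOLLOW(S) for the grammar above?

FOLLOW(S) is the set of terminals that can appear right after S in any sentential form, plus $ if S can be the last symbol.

We compute FOLLOW(S) using the standard algorithm.
FOLLOW(S) starts with {$}.
FIRST(A) = {y}
FIRST(B) = {y}
FIRST(S) = {y, ε}
FOLLOW(A) = {y}
FOLLOW(B) = {y}
FOLLOW(S) = {$}
Therefore, FOLLOW(S) = {$}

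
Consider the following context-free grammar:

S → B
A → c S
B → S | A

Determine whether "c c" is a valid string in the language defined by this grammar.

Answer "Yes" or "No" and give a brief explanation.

No - no valid derivation exists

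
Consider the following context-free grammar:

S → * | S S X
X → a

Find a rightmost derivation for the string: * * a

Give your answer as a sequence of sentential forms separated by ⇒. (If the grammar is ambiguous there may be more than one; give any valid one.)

S ⇒ S S X ⇒ S S a ⇒ S * a ⇒ * * a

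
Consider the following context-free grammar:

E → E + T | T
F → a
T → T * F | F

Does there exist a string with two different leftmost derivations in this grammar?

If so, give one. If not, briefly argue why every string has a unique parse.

No - every string in the language has a unique leftmost derivation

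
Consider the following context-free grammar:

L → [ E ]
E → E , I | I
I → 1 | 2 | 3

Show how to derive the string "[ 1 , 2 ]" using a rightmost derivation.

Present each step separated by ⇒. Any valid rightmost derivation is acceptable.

L ⇒ [ E ] ⇒ [ E , I ] ⇒ [ E , 2 ] ⇒ [ I , 2 ] ⇒ [ 1 , 2 ]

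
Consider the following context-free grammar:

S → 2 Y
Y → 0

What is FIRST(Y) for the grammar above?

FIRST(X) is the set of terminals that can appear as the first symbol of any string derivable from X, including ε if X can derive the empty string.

We compute FIRST(Y) using the standard algorithm.
FIRST(S) = {2}
FIRST(Y) = {0}
Therefore, FIRST(Y) = {0}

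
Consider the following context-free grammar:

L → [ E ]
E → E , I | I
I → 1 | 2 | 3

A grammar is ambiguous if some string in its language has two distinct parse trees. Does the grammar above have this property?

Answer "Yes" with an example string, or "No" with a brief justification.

No - the grammar is unambiguous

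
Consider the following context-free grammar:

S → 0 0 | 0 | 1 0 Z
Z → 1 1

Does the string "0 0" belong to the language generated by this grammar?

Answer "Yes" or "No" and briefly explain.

Yes - a valid derivation exists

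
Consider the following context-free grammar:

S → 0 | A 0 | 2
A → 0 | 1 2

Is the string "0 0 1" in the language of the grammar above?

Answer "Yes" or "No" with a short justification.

No - no valid derivation exists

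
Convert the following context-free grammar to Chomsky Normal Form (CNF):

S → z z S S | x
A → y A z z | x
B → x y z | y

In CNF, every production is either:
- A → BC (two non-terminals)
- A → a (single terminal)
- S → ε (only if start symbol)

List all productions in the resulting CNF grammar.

TZ → z; S → x; TY → y; A → x; TX → x; B → y; S → TZ X0; X0 → TZ X1; X1 → S S; A → TY X2; X2 → A X3; X3 → TZ TZ; B → TX X4; X4 → TY TZ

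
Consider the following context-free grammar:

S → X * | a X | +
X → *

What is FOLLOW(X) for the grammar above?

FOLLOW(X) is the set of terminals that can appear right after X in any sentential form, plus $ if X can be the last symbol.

We compute FOLLOW(X) using the standard algorithm.
FOLLOW(S) starts with {$}.
FIRST(S) = {*, +, a}
FIRST(X) = {*}
FOLLOW(S) = {$}
FOLLOW(X) = {$, *}
Therefore, FOLLOW(X) = {$, *}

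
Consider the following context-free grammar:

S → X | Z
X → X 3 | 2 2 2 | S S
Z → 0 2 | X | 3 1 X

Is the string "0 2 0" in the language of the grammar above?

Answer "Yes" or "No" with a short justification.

No - no valid derivation exists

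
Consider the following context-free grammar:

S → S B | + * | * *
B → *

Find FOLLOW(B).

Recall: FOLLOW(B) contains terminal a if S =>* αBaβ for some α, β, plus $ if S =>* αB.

We compute FOLLOW(B) using the standard algorithm.
FOLLOW(S) starts with {$}.
FIRST(B) = {*}
FIRST(S) = {*, +}
FOLLOW(B) = {$, *}
FOLLOW(S) = {$, *}
Therefore, FOLLOW(B) = {$, *}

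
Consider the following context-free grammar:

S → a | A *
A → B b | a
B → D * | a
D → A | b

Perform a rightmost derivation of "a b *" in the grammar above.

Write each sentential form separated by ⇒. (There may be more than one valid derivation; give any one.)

S ⇒ A * ⇒ B b * ⇒ a b *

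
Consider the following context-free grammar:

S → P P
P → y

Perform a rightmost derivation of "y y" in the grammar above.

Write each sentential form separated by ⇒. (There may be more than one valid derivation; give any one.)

S ⇒ P P ⇒ P y ⇒ y y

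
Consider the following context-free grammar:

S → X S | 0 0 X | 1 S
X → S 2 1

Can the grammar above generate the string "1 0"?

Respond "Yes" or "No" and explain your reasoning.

No - no valid derivation exists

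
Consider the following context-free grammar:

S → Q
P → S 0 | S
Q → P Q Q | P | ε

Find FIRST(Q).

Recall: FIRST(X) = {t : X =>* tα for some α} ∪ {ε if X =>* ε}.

We compute FIRST(Q) using the standard algorithm.
FIRST(P) = {0, ε}
FIRST(Q) = {0, ε}
FIRST(S) = {0, ε}
Therefore, FIRST(Q) = {0, ε}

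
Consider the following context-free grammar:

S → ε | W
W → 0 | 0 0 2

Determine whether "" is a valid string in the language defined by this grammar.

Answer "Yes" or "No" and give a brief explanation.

Yes - a valid derivation exists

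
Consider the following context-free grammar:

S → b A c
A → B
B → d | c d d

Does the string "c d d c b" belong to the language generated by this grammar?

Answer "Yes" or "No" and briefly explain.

No - no valid derivation exists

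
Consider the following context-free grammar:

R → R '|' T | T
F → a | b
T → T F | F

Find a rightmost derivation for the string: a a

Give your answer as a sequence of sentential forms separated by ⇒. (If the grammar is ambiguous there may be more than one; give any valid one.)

R ⇒ T ⇒ T F ⇒ T a ⇒ F a ⇒ a a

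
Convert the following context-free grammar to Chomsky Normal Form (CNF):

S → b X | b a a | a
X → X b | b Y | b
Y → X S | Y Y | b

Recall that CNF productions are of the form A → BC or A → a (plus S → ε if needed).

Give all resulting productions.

TB → b; TA → a; S → a; X → b; Y → b; S → TB X; S → TB X0; X0 → TA TA; X → X TB; X → TB Y; Y → X S; Y → Y Y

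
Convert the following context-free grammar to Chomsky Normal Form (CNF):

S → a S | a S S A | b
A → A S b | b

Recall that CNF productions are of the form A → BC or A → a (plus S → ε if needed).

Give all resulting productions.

TA → a; S → b; TB → b; A → b; S → TA S; S → TA X0; X0 → S X1; X1 → S A; A → A X2; X2 → S TB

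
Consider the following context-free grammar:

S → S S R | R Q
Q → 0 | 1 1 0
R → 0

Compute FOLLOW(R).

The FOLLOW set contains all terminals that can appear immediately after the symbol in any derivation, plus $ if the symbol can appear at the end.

We compute FOLLOW(R) using the standard algorithm.
FOLLOW(S) starts with {$}.
FIRST(Q) = {0, 1}
FIRST(R) = {0}
FIRST(S) = {0}
FOLLOW(Q) = {$, 0}
FOLLOW(R) = {$, 0, 1}
FOLLOW(S) = {$, 0}
Therefore, FOLLOW(R) = {$, 0, 1}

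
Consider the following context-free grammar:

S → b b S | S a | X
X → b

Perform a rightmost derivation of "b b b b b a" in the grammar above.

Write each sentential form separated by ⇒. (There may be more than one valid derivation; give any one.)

S ⇒ b b S ⇒ b b b b S ⇒ b b b b S a ⇒ b b b b X a ⇒ b b b b b a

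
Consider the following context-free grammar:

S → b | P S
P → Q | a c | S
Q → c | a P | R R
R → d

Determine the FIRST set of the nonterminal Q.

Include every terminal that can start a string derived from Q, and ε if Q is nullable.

We compute FIRST(Q) using the standard algorithm.
FIRST(P) = {a, b, c, d}
FIRST(Q) = {a, c, d}
FIRST(R) = {d}
FIRST(S) = {a, b, c, d}
Therefore, FIRST(Q) = {a, c, d}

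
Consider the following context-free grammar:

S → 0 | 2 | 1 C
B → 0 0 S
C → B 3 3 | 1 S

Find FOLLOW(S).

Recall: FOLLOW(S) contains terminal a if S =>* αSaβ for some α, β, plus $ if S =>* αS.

We compute FOLLOW(S) using the standard algorithm.
FOLLOW(S) starts with {$}.
FIRST(B) = {0}
FIRST(C) = {0, 1}
FIRST(S) = {0, 1, 2}
FOLLOW(B) = {3}
FOLLOW(C) = {$, 3}
FOLLOW(S) = {$, 3}
Therefore, FOLLOW(S) = {$, 3}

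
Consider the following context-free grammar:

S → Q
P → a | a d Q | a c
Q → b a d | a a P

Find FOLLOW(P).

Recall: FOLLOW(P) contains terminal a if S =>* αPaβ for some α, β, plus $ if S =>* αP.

We compute FOLLOW(P) using the standard algorithm.
FOLLOW(S) starts with {$}.
FIRST(P) = {a}
FIRST(Q) = {a, b}
FIRST(S) = {a, b}
FOLLOW(P) = {$}
FOLLOW(Q) = {$}
FOLLOW(S) = {$}
Therefore, FOLLOW(P) = {$}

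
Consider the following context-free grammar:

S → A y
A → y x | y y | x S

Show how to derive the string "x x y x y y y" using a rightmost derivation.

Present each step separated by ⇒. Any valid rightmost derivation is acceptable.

S ⇒ A y ⇒ x S y ⇒ x A y y ⇒ x x S y y ⇒ x x A y y y ⇒ x x y x y y y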